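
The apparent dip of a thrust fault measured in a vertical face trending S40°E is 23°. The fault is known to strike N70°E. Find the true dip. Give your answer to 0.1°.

β = acute angle between strike N70°E and section S40°E = 70°.
tan(true dip) = tan 23° / sin 70° = 0.4517
δ = arctan(0.4517) = 24.31°

24.3°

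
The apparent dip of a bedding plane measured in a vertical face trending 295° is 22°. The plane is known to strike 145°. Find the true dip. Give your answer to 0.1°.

The section is 30° from the strike.
tan(true dip) = tan 22° / sin 30° = 0.8081
true dip = arctan 0.8081 = 38.94°

38.9°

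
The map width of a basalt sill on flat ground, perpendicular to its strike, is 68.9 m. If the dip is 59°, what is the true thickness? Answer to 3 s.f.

True thickness t = w · sin(dip) = 68.9 × sin 59°
t = 68.9 × 0.8572 = 59.059 m

59.1 m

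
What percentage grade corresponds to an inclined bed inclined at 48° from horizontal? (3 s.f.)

111%

grade % = 100 × tan 48° = 100 × 1.1106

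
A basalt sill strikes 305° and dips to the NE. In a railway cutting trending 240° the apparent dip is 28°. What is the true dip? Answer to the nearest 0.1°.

β = acute angle between strike 305° and section 240° = 65°.
tan(true dip) = tan 28° / sin 65° = 0.5867
true dip = arctan 0.5867 = 30.40°

30.4°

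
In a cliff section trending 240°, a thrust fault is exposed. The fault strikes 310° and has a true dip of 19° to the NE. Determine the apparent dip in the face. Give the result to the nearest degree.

The section lies 70° from the strike.
tan α = tan 19° × sin 70° = 0.3443 × 0.9397 = 0.3236
apparent dip = arctan 0.3236 = 17.93°

18°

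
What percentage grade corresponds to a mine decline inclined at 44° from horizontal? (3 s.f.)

grade % = 100 × tan 44° = 100 × 0.9657

96.6%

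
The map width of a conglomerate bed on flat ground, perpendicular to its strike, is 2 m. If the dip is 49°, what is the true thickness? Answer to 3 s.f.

1.51 m

True thickness t = w · sin(dip) = 2 × sin 49°
t = 2 × 0.7547 = 1.509 m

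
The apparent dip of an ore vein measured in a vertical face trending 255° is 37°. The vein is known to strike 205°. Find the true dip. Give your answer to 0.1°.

The section is 50° from the strike.
tan δ = tan α / sin β = tan 37° / sin 50° = 0.7536 / 0.7660 = 0.9837
δ = arctan(0.9837) = 44.53°

44.5°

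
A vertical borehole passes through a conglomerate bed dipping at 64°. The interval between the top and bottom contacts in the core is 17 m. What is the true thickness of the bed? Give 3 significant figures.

7.45 m

True thickness t = h · cos(dip) = 17 × cos 64°
t = 17 × 0.4384 = 7.452 m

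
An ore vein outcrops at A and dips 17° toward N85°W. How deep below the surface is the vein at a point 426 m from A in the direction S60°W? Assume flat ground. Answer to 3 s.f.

107 m

The hole lies 35° from the dip direction, so the down-dip offset is 426 × cos 35° = 348.96 m.
Depth = down-dip offset × tan(dip) = 348.96 × tan 17° = 348.96 × 0.3057
Depth = 106.69 m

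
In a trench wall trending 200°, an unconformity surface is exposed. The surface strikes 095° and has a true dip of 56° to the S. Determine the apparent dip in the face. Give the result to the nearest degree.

The strike is 095° and the section trends 200°; the acute angle between them is β = 75°.
tan α = tan 56° × sin 75° = 1.4826 × 0.9659 = 1.4320
apparent dip = arctan 1.4320 = 55.07°

55°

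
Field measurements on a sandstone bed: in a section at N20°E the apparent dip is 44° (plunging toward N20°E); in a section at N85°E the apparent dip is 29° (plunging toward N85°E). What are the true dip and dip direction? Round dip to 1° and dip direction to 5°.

Each apparent-dip line lies in the plane. As unit vectors (x east, y north, z up), v₁ plunges 44°→N20°E and v₂ plunges 29°→N85°E.
n = v₁ × v₂ = (0.275, 0.486, 0.570) (taken with n_z > 0).
Dip δ = arctan(|n_h|/n_z) = arctan(0.558/0.570) = 44.4°.
The horizontal component of n points toward azimuth atan2(n_x, n_y) = 29°, the dip direction.

true dip 44°, dip direction 030°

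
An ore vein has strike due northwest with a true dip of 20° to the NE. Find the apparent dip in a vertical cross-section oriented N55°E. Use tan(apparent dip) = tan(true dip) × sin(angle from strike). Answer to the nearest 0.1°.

The section lies 80° from the strike.
tan(apparent dip) = tan 20° · sin 80° = 0.3584
apparent dip = arctan 0.3584 = 19.72°

19.7°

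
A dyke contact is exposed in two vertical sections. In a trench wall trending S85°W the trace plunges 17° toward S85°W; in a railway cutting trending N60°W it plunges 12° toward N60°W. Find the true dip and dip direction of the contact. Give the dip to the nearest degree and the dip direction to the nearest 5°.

true dip 17°, dip direction 255°

Each apparent-dip line lies in the plane. As unit vectors (x east, y north, z up), v₁ plunges 17°→S85°W and v₂ plunges 12°→N60°W.
The plane normal is n = v₁ × v₂ ∝ (-0.160, -0.050, 0.537).
Dip δ = arctan(|n_h|/n_z) = arctan(0.168/0.537) = 17.4°.
The horizontal component of n points toward azimuth atan2(n_x, n_y) = 253°, the dip direction.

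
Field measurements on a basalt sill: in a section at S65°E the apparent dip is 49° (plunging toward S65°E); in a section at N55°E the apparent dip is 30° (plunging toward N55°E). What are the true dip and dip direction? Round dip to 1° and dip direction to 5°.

Each apparent-dip line lies in the plane. As unit vectors (x east, y north, z up), v₁ plunges 49°→S65°E and v₂ plunges 30°→N55°E.
The plane normal is n = v₁ × v₂ ∝ (0.514, -0.238, 0.492).
Dip δ = arctan(|n_h|/n_z) = arctan(0.566/0.492) = 49.0°.
Dip direction = atan2(0.514, -0.238) = 115° (azimuth of n's horizontal projection).

true dip 49°, dip direction 115°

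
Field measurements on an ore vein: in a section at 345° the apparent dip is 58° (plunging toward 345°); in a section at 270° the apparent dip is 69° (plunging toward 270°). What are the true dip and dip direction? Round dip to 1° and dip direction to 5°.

Represent each trace as a vector plunging at its apparent dip toward its trend (east-north-up frame): v₁ = (-0.137, 0.512, -0.848), v₂ = (-0.358, -0.000, -0.934).
The plane normal is n = v₁ × v₂ ∝ (-0.478, 0.176, 0.183).
tan δ = √(n_x²+n_y²)/n_z = 0.509/0.183, so δ = 70.2°.
Dip direction = azimuth of (n_x, n_y) = atan2(-0.478, 0.176) = 290°.

true dip 70°, dip direction 290°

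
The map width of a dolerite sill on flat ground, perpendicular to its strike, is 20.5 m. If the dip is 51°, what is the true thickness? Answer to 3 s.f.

True thickness t = w · sin(dip) = 20.5 × sin 51°
t = 20.5 × 0.7771 = 15.931 m

15.9 m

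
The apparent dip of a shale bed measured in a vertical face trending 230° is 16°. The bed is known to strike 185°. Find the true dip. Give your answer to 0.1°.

The section is 45° from the strike.
tan(true dip) = tan 16° / sin 45° = 0.4055
true dip = arctan 0.4055 = 22.07°

22.1°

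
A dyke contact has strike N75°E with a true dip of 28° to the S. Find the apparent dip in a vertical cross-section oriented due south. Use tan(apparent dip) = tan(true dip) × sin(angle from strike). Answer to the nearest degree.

Angle between strike (N75°E) and section (due south): β = 75°.
tan(apparent dip) = tan 28° · sin 75° = 0.5136
apparent dip = arctan 0.5136 = 27.18°

27°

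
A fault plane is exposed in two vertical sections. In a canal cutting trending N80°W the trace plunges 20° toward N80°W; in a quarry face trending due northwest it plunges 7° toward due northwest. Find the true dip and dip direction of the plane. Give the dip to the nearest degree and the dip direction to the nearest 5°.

true dip 25°, dip direction 240°

The two traces are lines in the plane: v₁ = (sin 280°·cos 20°, cos 280°·cos 20°, −sin 20°), v₂ = (sin 315°·cos 7°, cos 315°·cos 7°, −sin 7°).
Cross product v₁ × v₂ gives the pole to the plane: n ∝ (-0.220, -0.127, 0.535).
tan δ = √(n_x²+n_y²)/n_z = 0.254/0.535, so δ = 25.4°.
The horizontal component of n points toward azimuth atan2(n_x, n_y) = 240°, the dip direction.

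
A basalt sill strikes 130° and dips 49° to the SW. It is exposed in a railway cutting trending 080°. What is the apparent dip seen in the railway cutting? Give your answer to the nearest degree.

The section lies 50° from the strike.
tan(apparent dip) = tan 49° · sin 50° = 0.8812
apparent dip = arctan 0.8812 = 41.39°

41°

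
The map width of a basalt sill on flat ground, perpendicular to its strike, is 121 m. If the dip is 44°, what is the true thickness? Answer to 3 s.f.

True thickness t = w · sin(dip) = 121 × sin 44°
t = 121 × 0.6947 = 84.054 m

84.1 m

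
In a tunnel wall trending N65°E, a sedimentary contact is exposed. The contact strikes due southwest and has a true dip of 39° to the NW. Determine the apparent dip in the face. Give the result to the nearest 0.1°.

Angle between strike (due southwest) and section (N65°E): β = 20°.
tan(apparent dip) = tan 39° · sin 20° = 0.2770
α = arctan(0.2770) = 15.48°

15.5°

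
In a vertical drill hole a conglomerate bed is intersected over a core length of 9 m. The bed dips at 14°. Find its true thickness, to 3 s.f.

True thickness t = h · cos(dip) = 9 × cos 14°
t = 9 × 0.9703 = 8.733 m

8.73 m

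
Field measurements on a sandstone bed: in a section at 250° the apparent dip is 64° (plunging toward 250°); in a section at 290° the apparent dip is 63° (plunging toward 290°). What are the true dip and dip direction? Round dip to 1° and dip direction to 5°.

Represent each trace as a vector plunging at its apparent dip toward its trend (east-north-up frame): v₁ = (-0.412, -0.150, -0.899), v₂ = (-0.427, 0.155, -0.891).
The plane normal is n = v₁ × v₂ ∝ (-0.273, -0.016, 0.128).
True dip = arccos(n_z / |n|) = arccos(0.4235) = 64.9°.
Dip direction = azimuth of (n_x, n_y) = atan2(-0.273, -0.016) = 267°.

true dip 65°, dip direction 265°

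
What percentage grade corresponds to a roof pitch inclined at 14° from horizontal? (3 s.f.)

grade % = 100 × tan 14° = 100 × 0.2493

24.9%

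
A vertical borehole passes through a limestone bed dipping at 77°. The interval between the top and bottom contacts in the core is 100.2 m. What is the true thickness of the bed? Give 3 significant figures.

True thickness t = h · cos(dip) = 100.2 × cos 77°
t = 100.2 × 0.2250 = 22.540 m

22.5 m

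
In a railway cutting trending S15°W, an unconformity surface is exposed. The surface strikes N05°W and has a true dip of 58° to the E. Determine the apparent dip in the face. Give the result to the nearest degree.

29°

The strike is N05°W and the section trends S15°W; the acute angle between them is β = 20°.
tan α = tan 58° × sin 20° = 1.6003 × 0.3420 = 0.5473
apparent dip = arctan 0.5473 = 28.69°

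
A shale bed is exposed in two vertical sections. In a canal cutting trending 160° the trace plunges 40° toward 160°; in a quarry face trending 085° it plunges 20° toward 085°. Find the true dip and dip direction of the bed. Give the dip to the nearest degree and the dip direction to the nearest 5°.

Represent each trace as a vector plunging at its apparent dip toward its trend (east-north-up frame): v₁ = (0.262, -0.720, -0.643), v₂ = (0.936, 0.082, -0.342).
n = v₁ × v₂ = (0.299, -0.512, 0.695) (taken with n_z > 0).
Dip δ = arctan(|n_h|/n_z) = arctan(0.593/0.695) = 40.5°.
Dip direction = azimuth of (n_x, n_y) = atan2(0.299, -0.512) = 150°.

true dip 40°, dip direction 150°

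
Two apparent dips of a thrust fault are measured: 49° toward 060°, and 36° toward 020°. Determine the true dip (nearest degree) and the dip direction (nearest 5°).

true dip 50°, dip direction 070°

The two traces are lines in the plane: v₁ = (sin 60°·cos 49°, cos 60°·cos 49°, −sin 49°), v₂ = (sin 20°·cos 36°, cos 20°·cos 36°, −sin 36°).
n = v₁ × v₂ = (0.381, 0.125, 0.341) (taken with n_z > 0).
Dip δ = arctan(|n_h|/n_z) = arctan(0.401/0.341) = 49.6°.
Dip direction = atan2(0.381, 0.125) = 72° (azimuth of n's horizontal projection).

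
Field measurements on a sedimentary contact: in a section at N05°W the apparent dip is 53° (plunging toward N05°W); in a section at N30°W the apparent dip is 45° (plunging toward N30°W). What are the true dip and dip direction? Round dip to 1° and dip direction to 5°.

true dip 55°, dip direction 015°

Each apparent-dip line lies in the plane. As unit vectors (x east, y north, z up), v₁ plunges 53°→N05°W and v₂ plunges 45°→N30°W.
The plane normal is n = v₁ × v₂ ∝ (0.065, 0.245, 0.180).
True dip = arccos(n_z / |n|) = arccos(0.5782) = 54.7°.
Dip direction = atan2(0.065, 0.245) = 15° (azimuth of n's horizontal projection).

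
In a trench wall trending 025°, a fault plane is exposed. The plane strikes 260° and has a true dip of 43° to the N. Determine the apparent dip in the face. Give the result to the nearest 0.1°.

37.4°

The strike is 260° and the section trends 025°; the acute angle between them is β = 55°.
tan(apparent dip) = tan 43° · sin 55° = 0.7639
apparent dip = arctan 0.7639 = 37.38°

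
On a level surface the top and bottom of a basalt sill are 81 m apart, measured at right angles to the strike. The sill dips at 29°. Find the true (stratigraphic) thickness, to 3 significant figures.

True thickness t = w · sin(dip) = 81 × sin 29°
t = 81 × 0.4848 = 39.270 m

39.3 m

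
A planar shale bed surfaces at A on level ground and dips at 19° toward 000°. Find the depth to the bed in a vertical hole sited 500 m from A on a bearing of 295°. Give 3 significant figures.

72.8 m

The hole lies 65° from the dip direction, so the down-dip offset is 500 × cos 65° = 211.31 m.
Depth = down-dip offset × tan(dip) = 211.31 × tan 19° = 211.31 × 0.3443
Depth = 72.76 m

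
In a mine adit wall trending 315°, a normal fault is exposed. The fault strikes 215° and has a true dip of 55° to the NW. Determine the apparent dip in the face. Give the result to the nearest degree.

55°

The section lies 80° from the strike.
tan α = tan 55° × sin 80° = 1.4281 × 0.9848 = 1.4065
α = arctan(1.4065) = 54.59°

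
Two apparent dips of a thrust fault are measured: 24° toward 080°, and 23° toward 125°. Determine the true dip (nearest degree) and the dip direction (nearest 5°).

Each apparent-dip line lies in the plane. As unit vectors (x east, y north, z up), v₁ plunges 24°→080° and v₂ plunges 23°→125°.
n = v₁ × v₂ = (0.277, -0.045, 0.595) (taken with n_z > 0).
True dip = arccos(n_z / |n|) = arccos(0.9045) = 25.2°.
Dip direction = azimuth of (n_x, n_y) = atan2(0.277, -0.045) = 99°.

true dip 25°, dip direction 100°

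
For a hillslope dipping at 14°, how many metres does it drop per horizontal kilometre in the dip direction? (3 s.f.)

249 m

drop per km = 1000 × tan 14° = 1000 × 0.2493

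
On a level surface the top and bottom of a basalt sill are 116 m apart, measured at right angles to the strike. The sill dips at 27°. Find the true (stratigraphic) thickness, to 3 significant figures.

52.7 m

True thickness t = w · sin(dip) = 116 × sin 27°
t = 116 × 0.4540 = 52.663 m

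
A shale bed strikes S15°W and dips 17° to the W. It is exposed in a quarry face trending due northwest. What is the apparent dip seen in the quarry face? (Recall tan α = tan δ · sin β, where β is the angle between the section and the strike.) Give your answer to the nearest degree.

The strike is S15°W and the section trends due northwest; the acute angle between them is β = 60°.
tan(apparent dip) = tan 17° · sin 60° = 0.2648
apparent dip = arctan 0.2648 = 14.83°

15°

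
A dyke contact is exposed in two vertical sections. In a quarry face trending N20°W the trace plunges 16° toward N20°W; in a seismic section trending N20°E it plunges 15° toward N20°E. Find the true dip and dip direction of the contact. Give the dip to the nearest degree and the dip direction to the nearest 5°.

The two traces are lines in the plane: v₁ = (sin 340°·cos 16°, cos 340°·cos 16°, −sin 16°), v₂ = (sin 20°·cos 15°, cos 20°·cos 15°, −sin 15°).
The plane normal is n = v₁ × v₂ ∝ (-0.016, 0.176, 0.597).
Dip δ = arctan(|n_h|/n_z) = arctan(0.177/0.597) = 16.5°.
Dip direction = atan2(-0.016, 0.176) = 355° (azimuth of n's horizontal projection).

true dip 17°, dip direction 355°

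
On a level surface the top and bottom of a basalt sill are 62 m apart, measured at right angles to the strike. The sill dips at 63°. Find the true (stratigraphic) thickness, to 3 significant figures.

55.2 m

True thickness t = w · sin(dip) = 62 × sin 63°
t = 62 × 0.8910 = 55.242 m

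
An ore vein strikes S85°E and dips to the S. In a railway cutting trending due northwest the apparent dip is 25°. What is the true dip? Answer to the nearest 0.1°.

36.0°

β = acute angle between strike S85°E and section due northwest = 40°.
tan δ = tan α / sin β = tan 25° / sin 40° = 0.4663 / 0.6428 = 0.7254
true dip = arctan 0.7254 = 35.96°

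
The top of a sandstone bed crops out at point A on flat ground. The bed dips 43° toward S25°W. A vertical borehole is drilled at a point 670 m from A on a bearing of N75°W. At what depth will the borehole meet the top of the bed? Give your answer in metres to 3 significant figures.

108 m

The hole lies 80° from the dip direction, so the down-dip offset is 670 × cos 80° = 116.34 m.
Depth = down-dip offset × tan(dip) = 116.34 × tan 43° = 116.34 × 0.9325
Depth = 108.49 m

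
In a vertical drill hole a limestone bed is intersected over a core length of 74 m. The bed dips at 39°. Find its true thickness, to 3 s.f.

True thickness t = h · cos(dip) = 74 × cos 39°
t = 74 × 0.7771 = 57.509 m

57.5 m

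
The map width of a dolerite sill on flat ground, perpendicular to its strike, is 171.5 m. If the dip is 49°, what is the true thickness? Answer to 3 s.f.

True thickness t = w · sin(dip) = 171.5 × sin 49°
t = 171.5 × 0.7547 = 129.433 m

129 m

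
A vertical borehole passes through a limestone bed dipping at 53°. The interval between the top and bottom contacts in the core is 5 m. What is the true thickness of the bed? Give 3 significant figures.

3.01 m

True thickness t = h · cos(dip) = 5 × cos 53°
t = 5 × 0.6018 = 3.009 m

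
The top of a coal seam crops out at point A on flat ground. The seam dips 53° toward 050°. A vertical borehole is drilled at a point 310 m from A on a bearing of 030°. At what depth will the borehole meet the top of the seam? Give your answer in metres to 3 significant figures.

The hole lies 20° from the dip direction, so the down-dip offset is 310 × cos 20° = 291.30 m.
Depth = down-dip offset × tan(dip) = 291.30 × tan 53° = 291.30 × 1.3270
Depth = 386.57 m

387 m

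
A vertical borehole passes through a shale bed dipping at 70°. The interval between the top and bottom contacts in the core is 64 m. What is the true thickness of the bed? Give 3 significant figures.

True thickness t = h · cos(dip) = 64 × cos 70°
t = 64 × 0.3420 = 21.889 m

21.9 m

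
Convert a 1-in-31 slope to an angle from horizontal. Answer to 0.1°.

1.8°

tan θ = 1/31 = 0.0323
θ = arctan(0.0323) = 1.85°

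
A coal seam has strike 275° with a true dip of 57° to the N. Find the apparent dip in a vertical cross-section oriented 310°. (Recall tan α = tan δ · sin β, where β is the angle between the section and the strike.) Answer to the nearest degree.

41°

Angle between strike (275°) and section (310°): β = 35°.
tan α = tan 57° × sin 35° = 1.5399 × 0.5736 = 0.8832
α = arctan(0.8832) = 41.45°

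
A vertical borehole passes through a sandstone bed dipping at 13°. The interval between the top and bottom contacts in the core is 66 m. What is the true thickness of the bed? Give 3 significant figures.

64.3 m

True thickness t = h · cos(dip) = 66 × cos 13°
t = 66 × 0.9744 = 64.308 m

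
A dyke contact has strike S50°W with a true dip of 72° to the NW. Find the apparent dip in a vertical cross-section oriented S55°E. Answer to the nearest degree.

71°

Angle between strike (S50°W) and section (S55°E): β = 75°.
tan(apparent dip) = tan 72° · sin 75° = 2.9728
α = arctan(2.9728) = 71.41°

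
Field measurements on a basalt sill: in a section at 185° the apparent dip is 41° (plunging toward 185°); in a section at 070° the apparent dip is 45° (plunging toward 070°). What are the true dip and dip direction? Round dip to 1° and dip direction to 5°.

Each apparent-dip line lies in the plane. As unit vectors (x east, y north, z up), v₁ plunges 41°→185° and v₂ plunges 45°→070°.
n = v₁ × v₂ = (0.690, -0.482, 0.484) (taken with n_z > 0).
True dip = arccos(n_z / |n|) = arccos(0.4980) = 60.1°.
Dip direction = atan2(0.690, -0.482) = 125° (azimuth of n's horizontal projection).

true dip 60°, dip direction 125°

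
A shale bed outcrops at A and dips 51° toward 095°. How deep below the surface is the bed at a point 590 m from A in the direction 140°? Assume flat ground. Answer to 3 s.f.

The hole lies 45° from the dip direction, so the down-dip offset is 590 × cos 45° = 417.19 m.
Depth = down-dip offset × tan(dip) = 417.19 × tan 51° = 417.19 × 1.2349
Depth = 515.19 m

515 m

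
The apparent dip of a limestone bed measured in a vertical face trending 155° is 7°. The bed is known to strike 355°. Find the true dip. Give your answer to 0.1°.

19.7°

β = acute angle between strike 355° and section 155° = 20°.
tan δ = tan α / sin β = tan 7° / sin 20° = 0.1228 / 0.3420 = 0.3590
true dip = arctan 0.3590 = 19.75°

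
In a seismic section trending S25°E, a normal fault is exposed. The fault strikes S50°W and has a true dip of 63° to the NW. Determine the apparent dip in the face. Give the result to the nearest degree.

The strike is S50°W and the section trends S25°E; the acute angle between them is β = 75°.
tan(apparent dip) = tan 63° · sin 75° = 1.8957
apparent dip = arctan 1.8957 = 62.19°

62°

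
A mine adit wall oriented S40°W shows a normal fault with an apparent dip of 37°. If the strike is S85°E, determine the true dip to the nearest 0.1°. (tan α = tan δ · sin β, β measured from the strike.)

42.6°

The section is 55° from the strike.
tan(true dip) = tan 37° / sin 55° = 0.9199
δ = arctan(0.9199) = 42.61°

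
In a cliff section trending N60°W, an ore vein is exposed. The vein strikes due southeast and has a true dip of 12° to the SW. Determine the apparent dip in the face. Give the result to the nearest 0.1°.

The section lies 15° from the strike.
tan(apparent dip) = tan 12° · sin 15° = 0.0550
apparent dip = arctan 0.0550 = 3.15°

3.1°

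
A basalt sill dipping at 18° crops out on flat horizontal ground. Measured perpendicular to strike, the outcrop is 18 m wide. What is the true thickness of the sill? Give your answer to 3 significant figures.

5.56 m

True thickness t = w · sin(dip) = 18 × sin 18°
t = 18 × 0.3090 = 5.562 m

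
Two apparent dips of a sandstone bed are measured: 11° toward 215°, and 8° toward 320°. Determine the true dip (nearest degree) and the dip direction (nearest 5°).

true dip 15°, dip direction 260°

Each apparent-dip line lies in the plane. As unit vectors (x east, y north, z up), v₁ plunges 11°→215° and v₂ plunges 8°→320°.
n = v₁ × v₂ = (-0.257, -0.043, 0.939) (taken with n_z > 0).
True dip = arccos(n_z / |n|) = arccos(0.9637) = 15.5°.
Dip direction = atan2(-0.257, -0.043) = 260° (azimuth of n's horizontal projection).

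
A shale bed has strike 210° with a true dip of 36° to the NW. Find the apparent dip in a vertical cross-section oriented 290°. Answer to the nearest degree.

36°

The section lies 80° from the strike.
tan α = tan 36° × sin 80° = 0.7265 × 0.9848 = 0.7155
α = arctan(0.7155) = 35.58°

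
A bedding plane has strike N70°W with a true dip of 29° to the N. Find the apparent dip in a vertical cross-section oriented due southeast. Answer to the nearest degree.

13°

The strike is N70°W and the section trends due southeast; the acute angle between them is β = 25°.
tan α = tan 29° × sin 25° = 0.5543 × 0.4226 = 0.2343
apparent dip = arctan 0.2343 = 13.18°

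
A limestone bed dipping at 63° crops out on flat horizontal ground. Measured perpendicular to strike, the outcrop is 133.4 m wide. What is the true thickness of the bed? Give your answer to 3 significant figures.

True thickness t = w · sin(dip) = 133.4 × sin 63°
t = 133.4 × 0.8910 = 118.860 m

119 m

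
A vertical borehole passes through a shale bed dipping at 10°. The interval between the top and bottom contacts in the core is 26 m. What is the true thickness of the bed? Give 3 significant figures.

25.6 m

True thickness t = h · cos(dip) = 26 × cos 10°
t = 26 × 0.9848 = 25.605 m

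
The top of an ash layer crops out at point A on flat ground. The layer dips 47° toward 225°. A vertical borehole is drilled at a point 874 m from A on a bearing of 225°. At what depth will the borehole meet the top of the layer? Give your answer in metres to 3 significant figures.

The hole is directly down-dip from the outcrop, so the down-dip offset is 874 m.
Depth = down-dip offset × tan(dip) = 874.00 × tan 47° = 874.00 × 1.0724
Depth = 937.25 m

937 m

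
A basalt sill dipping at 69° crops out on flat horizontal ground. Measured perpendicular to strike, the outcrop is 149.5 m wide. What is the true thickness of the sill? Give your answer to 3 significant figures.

140 m

True thickness t = w · sin(dip) = 149.5 × sin 69°
t = 149.5 × 0.9336 = 139.570 m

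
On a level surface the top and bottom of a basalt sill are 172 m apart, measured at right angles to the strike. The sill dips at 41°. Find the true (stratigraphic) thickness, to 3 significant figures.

113 m

True thickness t = w · sin(dip) = 172 × sin 41°
t = 172 × 0.6561 = 112.842 m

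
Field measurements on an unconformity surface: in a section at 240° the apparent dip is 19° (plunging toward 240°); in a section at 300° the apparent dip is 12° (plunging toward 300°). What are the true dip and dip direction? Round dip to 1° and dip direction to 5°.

true dip 19°, dip direction 250°

Represent each trace as a vector plunging at its apparent dip toward its trend (east-north-up frame): v₁ = (-0.819, -0.473, -0.326), v₂ = (-0.847, 0.489, -0.208).
The plane normal is n = v₁ × v₂ ∝ (-0.258, -0.106, 0.801).
tan δ = √(n_x²+n_y²)/n_z = 0.278/0.801, so δ = 19.2°.
The horizontal component of n points toward azimuth atan2(n_x, n_y) = 248°, the dip direction.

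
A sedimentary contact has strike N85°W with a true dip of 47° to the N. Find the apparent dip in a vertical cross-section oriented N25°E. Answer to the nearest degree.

45°

The strike is N85°W and the section trends N25°E; the acute angle between them is β = 70°.
tan α = tan 47° × sin 70° = 1.0724 × 0.9397 = 1.0077
α = arctan(1.0077) = 45.22°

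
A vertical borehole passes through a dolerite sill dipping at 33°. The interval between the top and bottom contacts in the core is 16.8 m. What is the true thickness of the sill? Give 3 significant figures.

14.1 m

True thickness t = h · cos(dip) = 16.8 × cos 33°
t = 16.8 × 0.8387 = 14.090 m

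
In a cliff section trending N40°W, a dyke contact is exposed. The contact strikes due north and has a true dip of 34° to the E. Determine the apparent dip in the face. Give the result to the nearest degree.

23°

The strike is due north and the section trends N40°W; the acute angle between them is β = 40°.
tan α = tan 34° × sin 40° = 0.6745 × 0.6428 = 0.4336
apparent dip = arctan 0.4336 = 23.44°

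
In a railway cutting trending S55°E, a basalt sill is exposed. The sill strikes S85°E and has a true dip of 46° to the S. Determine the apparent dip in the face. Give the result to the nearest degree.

27°

The strike is S85°E and the section trends S55°E; the acute angle between them is β = 30°.
tan(apparent dip) = tan 46° · sin 30° = 0.5178
apparent dip = arctan 0.5178 = 27.37°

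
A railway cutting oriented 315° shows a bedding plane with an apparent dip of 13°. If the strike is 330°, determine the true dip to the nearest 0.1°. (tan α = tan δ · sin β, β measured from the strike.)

The section is 15° from the strike.
tan δ = tan α / sin β = tan 13° / sin 15° = 0.2309 / 0.2588 = 0.8920
true dip = arctan 0.8920 = 41.73°

41.7°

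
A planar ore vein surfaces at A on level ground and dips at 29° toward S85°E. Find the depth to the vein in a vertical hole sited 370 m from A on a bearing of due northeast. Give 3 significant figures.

The hole lies 50° from the dip direction, so the down-dip offset is 370 × cos 50° = 237.83 m.
Depth = down-dip offset × tan(dip) = 237.83 × tan 29° = 237.83 × 0.5543
Depth = 131.83 m

132 m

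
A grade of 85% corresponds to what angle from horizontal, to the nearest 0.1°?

40.4°

tan θ = 85/100 = 0.8500
θ = arctan(0.8500) = 40.36°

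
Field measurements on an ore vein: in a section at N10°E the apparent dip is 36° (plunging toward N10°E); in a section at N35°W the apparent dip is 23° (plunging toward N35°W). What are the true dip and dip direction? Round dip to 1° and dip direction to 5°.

The two traces are lines in the plane: v₁ = (sin 10°·cos 36°, cos 10°·cos 36°, −sin 36°), v₂ = (sin 325°·cos 23°, cos 325°·cos 23°, −sin 23°).
n = v₁ × v₂ = (0.132, 0.365, 0.527) (taken with n_z > 0).
True dip = arccos(n_z / |n|) = arccos(0.8048) = 36.4°.
Dip direction = atan2(0.132, 0.365) = 20° (azimuth of n's horizontal projection).

true dip 36°, dip direction 020°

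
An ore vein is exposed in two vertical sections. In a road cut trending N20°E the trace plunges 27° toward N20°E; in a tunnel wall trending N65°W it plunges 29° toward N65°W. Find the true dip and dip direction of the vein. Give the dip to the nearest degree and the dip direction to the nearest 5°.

true dip 36°, dip direction 335°

Represent each trace as a vector plunging at its apparent dip toward its trend (east-north-up frame): v₁ = (0.305, 0.837, -0.454), v₂ = (-0.793, 0.370, -0.485).
Cross product v₁ × v₂ gives the pole to the plane: n ∝ (-0.238, 0.508, 0.776).
Dip δ = arctan(|n_h|/n_z) = arctan(0.561/0.776) = 35.8°.
Dip direction = azimuth of (n_x, n_y) = atan2(-0.238, 0.508) = 335°.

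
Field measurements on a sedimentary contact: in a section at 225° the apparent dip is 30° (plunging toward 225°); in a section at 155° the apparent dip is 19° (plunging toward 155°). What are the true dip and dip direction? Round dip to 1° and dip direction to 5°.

Each apparent-dip line lies in the plane. As unit vectors (x east, y north, z up), v₁ plunges 30°→225° and v₂ plunges 19°→155°.
Cross product v₁ × v₂ gives the pole to the plane: n ∝ (-0.229, -0.399, 0.769).
True dip = arccos(n_z / |n|) = arccos(0.8582) = 30.9°.
Dip direction = atan2(-0.229, -0.399) = 210° (azimuth of n's horizontal projection).

true dip 31°, dip direction 210°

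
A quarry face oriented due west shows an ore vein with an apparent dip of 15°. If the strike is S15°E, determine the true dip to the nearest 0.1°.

15.5°

The section is 75° from the strike.
tan δ = tan α / sin β = tan 15° / sin 75° = 0.2679 / 0.9659 = 0.2774
true dip = arctan 0.2774 = 15.50°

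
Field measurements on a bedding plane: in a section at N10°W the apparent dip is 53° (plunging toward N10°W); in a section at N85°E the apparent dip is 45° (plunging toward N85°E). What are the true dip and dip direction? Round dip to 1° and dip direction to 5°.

Each apparent-dip line lies in the plane. As unit vectors (x east, y north, z up), v₁ plunges 53°→N10°W and v₂ plunges 45°→N85°E.
n = v₁ × v₂ = (0.370, 0.636, 0.424) (taken with n_z > 0).
tan δ = √(n_x²+n_y²)/n_z = 0.736/0.424, so δ = 60.1°.
The horizontal component of n points toward azimuth atan2(n_x, n_y) = 30°, the dip direction.

true dip 60°, dip direction 030°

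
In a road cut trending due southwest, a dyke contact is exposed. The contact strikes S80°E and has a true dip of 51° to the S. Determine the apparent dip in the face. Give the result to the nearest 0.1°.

The section lies 55° from the strike.
tan α = tan 51° × sin 55° = 1.2349 × 0.8192 = 1.0116
apparent dip = arctan 1.0116 = 45.33°

45.3°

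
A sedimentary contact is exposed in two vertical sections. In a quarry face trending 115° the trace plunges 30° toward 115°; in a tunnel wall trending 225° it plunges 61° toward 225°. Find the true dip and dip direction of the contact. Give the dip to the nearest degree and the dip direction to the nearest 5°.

true dip 66°, dip direction 190°

Each apparent-dip line lies in the plane. As unit vectors (x east, y north, z up), v₁ plunges 30°→115° and v₂ plunges 61°→225°.
Cross product v₁ × v₂ gives the pole to the plane: n ∝ (-0.149, -0.858, 0.395).
tan δ = √(n_x²+n_y²)/n_z = 0.871/0.395, so δ = 65.6°.
Dip direction = atan2(-0.149, -0.858) = 190° (azimuth of n's horizontal projection).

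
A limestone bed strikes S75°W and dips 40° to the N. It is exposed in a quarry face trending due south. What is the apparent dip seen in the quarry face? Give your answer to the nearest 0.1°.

The strike is S75°W and the section trends due south; the acute angle between them is β = 75°.
tan α = tan 40° × sin 75° = 0.8391 × 0.9659 = 0.8105
apparent dip = arctan 0.8105 = 39.03°

39.0°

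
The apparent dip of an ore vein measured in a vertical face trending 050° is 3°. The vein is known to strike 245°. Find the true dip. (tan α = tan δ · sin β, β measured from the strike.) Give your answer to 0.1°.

β = acute angle between strike 245° and section 050° = 15°.
tan(true dip) = tan 3° / sin 15° = 0.2025
true dip = arctan 0.2025 = 11.45°

11.4°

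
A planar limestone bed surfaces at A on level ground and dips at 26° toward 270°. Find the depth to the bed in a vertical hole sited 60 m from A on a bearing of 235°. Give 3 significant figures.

24.0 m

The hole lies 35° from the dip direction, so the down-dip offset is 60 × cos 35° = 49.15 m.
Depth = down-dip offset × tan(dip) = 49.15 × tan 26° = 49.15 × 0.4877
Depth = 23.97 m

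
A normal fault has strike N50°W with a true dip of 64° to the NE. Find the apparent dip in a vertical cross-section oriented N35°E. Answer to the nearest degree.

64°

The section lies 85° from the strike.
tan α = tan 64° × sin 85° = 2.0503 × 0.9962 = 2.0425
apparent dip = arctan 2.0425 = 63.91°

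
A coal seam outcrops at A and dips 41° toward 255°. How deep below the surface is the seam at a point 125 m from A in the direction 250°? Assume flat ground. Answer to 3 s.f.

108 m

The hole lies 5° from the dip direction, so the down-dip offset is 125 × cos 5° = 124.52 m.
Depth = down-dip offset × tan(dip) = 124.52 × tan 41° = 124.52 × 0.8693
Depth = 108.25 m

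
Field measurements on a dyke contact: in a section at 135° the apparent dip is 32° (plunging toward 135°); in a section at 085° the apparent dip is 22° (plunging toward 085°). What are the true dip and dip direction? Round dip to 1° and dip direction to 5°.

Represent each trace as a vector plunging at its apparent dip toward its trend (east-north-up frame): v₁ = (0.600, -0.600, -0.530), v₂ = (0.924, 0.081, -0.375).
Cross product v₁ × v₂ gives the pole to the plane: n ∝ (0.267, -0.265, 0.602).
tan δ = √(n_x²+n_y²)/n_z = 0.376/0.602, so δ = 32.0°.
Dip direction = atan2(0.267, -0.265) = 135° (azimuth of n's horizontal projection).

true dip 32°, dip direction 135°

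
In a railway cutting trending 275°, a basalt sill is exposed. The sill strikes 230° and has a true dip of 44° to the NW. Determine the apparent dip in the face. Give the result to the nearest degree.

The section lies 45° from the strike.
tan(apparent dip) = tan 44° · sin 45° = 0.6828
apparent dip = arctan 0.6828 = 34.33°

34°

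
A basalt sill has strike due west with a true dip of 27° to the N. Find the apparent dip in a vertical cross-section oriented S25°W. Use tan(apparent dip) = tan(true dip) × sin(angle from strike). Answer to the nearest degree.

The strike is due west and the section trends S25°W; the acute angle between them is β = 65°.
tan(apparent dip) = tan 27° · sin 65° = 0.4618
apparent dip = arctan 0.4618 = 24.79°

25°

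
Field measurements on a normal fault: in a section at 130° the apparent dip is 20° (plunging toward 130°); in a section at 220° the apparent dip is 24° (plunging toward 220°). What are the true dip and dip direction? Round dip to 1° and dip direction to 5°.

The two traces are lines in the plane: v₁ = (sin 130°·cos 20°, cos 130°·cos 20°, −sin 20°), v₂ = (sin 220°·cos 24°, cos 220°·cos 24°, −sin 24°).
n = v₁ × v₂ = (-0.006, -0.494, 0.858) (taken with n_z > 0).
tan δ = √(n_x²+n_y²)/n_z = 0.494/0.858, so δ = 29.9°.
The horizontal component of n points toward azimuth atan2(n_x, n_y) = 181°, the dip direction.

true dip 30°, dip direction 180°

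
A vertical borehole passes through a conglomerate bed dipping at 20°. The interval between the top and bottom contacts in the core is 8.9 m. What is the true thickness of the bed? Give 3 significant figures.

8.36 m

True thickness t = h · cos(dip) = 8.9 × cos 20°
t = 8.9 × 0.9397 = 8.363 m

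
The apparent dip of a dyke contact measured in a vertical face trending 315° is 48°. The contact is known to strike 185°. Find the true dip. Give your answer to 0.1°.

β = acute angle between strike 185° and section 315° = 50°.
tan(true dip) = tan 48° / sin 50° = 1.4498
true dip = arctan 1.4498 = 55.40°

55.4°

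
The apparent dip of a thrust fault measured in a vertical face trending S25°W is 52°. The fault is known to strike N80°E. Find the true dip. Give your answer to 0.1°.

β = acute angle between strike N80°E and section S25°W = 55°.
tan δ = tan α / sin β = tan 52° / sin 55° = 1.2799 / 0.8192 = 1.5625
true dip = arctan 1.5625 = 57.38°

57.4°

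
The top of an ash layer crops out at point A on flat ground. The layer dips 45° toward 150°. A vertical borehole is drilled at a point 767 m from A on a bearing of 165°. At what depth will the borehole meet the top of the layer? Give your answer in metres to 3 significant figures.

The hole lies 15° from the dip direction, so the down-dip offset is 767 × cos 15° = 740.87 m.
Depth = down-dip offset × tan(dip) = 740.87 × tan 45° = 740.87 × 1.0000
Depth = 740.87 m

741 m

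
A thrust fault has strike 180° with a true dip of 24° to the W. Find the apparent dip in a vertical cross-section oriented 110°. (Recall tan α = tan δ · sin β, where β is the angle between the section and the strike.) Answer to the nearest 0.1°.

The section lies 70° from the strike.
tan α = tan 24° × sin 70° = 0.4452 × 0.9397 = 0.4184
α = arctan(0.4184) = 22.70°

22.7°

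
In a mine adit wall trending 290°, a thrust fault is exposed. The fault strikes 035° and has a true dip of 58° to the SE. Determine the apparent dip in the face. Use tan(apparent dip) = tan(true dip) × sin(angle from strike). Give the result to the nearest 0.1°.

57.1°

The strike is 035° and the section trends 290°; the acute angle between them is β = 75°.
tan α = tan 58° × sin 75° = 1.6003 × 0.9659 = 1.5458
α = arctan(1.5458) = 57.10°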